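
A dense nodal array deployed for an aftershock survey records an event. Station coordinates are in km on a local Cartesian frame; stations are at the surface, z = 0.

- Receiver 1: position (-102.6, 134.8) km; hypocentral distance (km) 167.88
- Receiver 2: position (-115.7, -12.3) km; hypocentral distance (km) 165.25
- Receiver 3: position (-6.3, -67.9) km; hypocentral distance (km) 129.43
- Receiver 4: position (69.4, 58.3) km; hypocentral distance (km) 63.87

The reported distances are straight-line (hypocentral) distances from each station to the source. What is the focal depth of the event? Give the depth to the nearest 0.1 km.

Each station gives a sphere (x−x_i)² + (y−y_i)² + z² = d_i² (stations at z=0).
Subtracting the Receiver 1 sphere from Receiver 2 and Receiver 3: z² cancels, leaving linear equations in x and y:
-26.2 x − 294.2 y = -14283.89
192.6 x − 405.4 y = -12616.13
Solving: x ≈ 30.899, y ≈ 45.800 km (keep extra digits for the depth step; rounded: 30.9, 45.8).
Then from the Receiver 1 sphere: z² = 167.88² − (x + 102.6)² − (y − 134.8)² with x = 30.899, y = 45.800, so z ≈ 49.404 ≈ 49.4 km.

z ≈ 49.4 km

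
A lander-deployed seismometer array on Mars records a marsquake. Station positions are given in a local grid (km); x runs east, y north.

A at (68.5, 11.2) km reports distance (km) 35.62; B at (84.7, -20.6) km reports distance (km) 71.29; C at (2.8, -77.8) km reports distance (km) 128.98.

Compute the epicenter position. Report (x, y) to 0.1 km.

50.6 km east, 42.0 km north

Circle about each station: (x − 68.5)² + (y − 11.2)² = 35.62²; (x − 84.7)² + (y + 20.6)² = 71.29²; (x − 2.8)² + (y + 77.8)² = 128.98².
Subtracting pairs of circle equations eliminates x²+y² and gives linear equations (the radical axes):
32.4 x − 63.6 y = -1032.72
-131.4 x − 178.0 y = -14124.07
Solving the 2×2 system: x ≈ 50.6, y ≈ 42.0 km.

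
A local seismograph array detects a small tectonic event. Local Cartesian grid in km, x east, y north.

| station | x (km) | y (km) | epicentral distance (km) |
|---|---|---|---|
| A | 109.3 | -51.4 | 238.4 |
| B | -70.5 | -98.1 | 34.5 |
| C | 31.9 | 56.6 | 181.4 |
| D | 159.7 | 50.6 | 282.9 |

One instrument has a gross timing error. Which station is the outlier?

Solve using three stations at a time. Using B, C, D (subtract circle equations pairwise → linear system) gives (x, y) ≈ (-94.5, -73.5).
Distances from that point to each station vs reported:
  A: calculated 205.0 vs reported 238.4 → residual 33.4 km
  B: calculated 34.4 vs reported 34.5 → residual 0.1 km
  C: calculated 181.4 vs reported 181.4 → residual 0.0 km
  D: calculated 282.9 vs reported 282.9 → residual 0.0 km
B, C, D are mutually consistent (residuals ≈ 0); A is off by 33.4 km.

A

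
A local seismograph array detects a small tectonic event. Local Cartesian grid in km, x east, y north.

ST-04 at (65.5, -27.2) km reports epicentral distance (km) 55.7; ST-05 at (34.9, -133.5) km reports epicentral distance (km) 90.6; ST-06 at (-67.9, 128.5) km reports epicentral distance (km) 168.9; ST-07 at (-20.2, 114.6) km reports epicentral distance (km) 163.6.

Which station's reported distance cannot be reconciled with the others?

Solve using three stations at a time. Using ST-04, ST-05, ST-07 (subtract circle equations pairwise → linear system) gives (x, y) ≈ (12.9, -45.6).
Distances from that point to each station vs reported:
  ST-04: calculated 55.7 vs reported 55.7 → residual 0.0 km
  ST-05: calculated 90.6 vs reported 90.6 → residual 0.0 km
  ST-06: calculated 192.0 vs reported 168.9 → residual 23.1 km
  ST-07: calculated 163.6 vs reported 163.6 → residual 0.0 km
ST-04, ST-05, ST-07 are mutually consistent (residuals ≈ 0); ST-06 is off by 23.1 km.

ST-06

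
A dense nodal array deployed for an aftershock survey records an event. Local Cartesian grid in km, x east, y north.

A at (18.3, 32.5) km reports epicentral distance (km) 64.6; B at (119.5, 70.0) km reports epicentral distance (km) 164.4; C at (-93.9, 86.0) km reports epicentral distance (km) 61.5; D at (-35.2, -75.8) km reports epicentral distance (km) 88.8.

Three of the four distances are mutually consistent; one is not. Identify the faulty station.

Solve using three stations at a time. Using A, B, C (subtract circle equations pairwise → linear system) gives (x, y) ≈ (-43.7, 50.5).
Distances from that point to each station vs reported:
  A: calculated 64.6 vs reported 64.6 → residual 0.0 km
  B: calculated 164.4 vs reported 164.4 → residual 0.0 km
  C: calculated 61.5 vs reported 61.5 → residual 0.0 km
  D: calculated 126.6 vs reported 88.8 → residual 37.8 km
A, B, C are mutually consistent (residuals ≈ 0); D is off by 37.8 km.

D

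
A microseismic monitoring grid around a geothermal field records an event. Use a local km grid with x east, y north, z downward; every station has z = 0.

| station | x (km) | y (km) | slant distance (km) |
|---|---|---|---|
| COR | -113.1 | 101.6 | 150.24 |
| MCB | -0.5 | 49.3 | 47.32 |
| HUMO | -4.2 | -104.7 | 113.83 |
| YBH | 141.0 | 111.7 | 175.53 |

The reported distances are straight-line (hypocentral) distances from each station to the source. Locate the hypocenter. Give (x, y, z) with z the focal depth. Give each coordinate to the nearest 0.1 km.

Each station gives a sphere (x−x_i)² + (y−y_i)² + z² = d_i² (stations at z=0).
Subtracting the COR sphere from MCB and HUMO: z² cancels, leaving linear equations in x and y:
225.2 x − 104.6 y = -350.55
217.8 x − 412.6 y = -2519.65
Solving: x ≈ 1.696, y ≈ 7.002 km (keep extra digits for the depth step; rounded: 1.7, 7.0).
Then from the COR sphere: z² = 150.24² − (x + 113.1)² − (y − 101.6)² with x = 1.696, y = 7.002, so z ≈ 21.099 ≈ 21.1 km.

x ≈ 1.7 km, y ≈ 7.0 km, depth ≈ 21.1 km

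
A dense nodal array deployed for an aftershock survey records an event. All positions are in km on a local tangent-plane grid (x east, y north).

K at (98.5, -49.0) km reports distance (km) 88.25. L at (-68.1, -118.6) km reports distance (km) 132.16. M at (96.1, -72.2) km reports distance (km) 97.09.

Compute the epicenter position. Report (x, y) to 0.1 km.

(16.3, -16.9)

Circle about each station: (x − 98.5)² + (y + 49.0)² = 88.25²; (x + 68.1)² + (y + 118.6)² = 132.16²; (x − 96.1)² + (y + 72.2)² = 97.09².
Subtracting the K equation from the L and M equations removes the quadratic terms:
-333.2 x − 139.2 y = -3077.88
-4.8 x − 46.4 y = 706.39
Solving the 2×2 system: x ≈ 16.3, y ≈ -16.9 km.
Check against K (with the unrounded x, y): √((x − 98.5)²+(y + 49.0)²) = 88.24 ≈ 88.25 km. ✓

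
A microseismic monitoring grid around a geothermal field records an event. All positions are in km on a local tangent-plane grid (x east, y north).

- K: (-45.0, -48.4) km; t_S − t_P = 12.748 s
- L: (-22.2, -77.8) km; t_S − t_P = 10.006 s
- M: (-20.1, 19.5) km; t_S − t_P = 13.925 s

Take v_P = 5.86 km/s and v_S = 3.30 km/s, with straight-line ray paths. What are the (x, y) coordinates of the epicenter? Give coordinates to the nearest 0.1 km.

Distance from S−P lag: d = Δt · v_P v_S / (v_P − v_S) = Δt · (5.86·3.30)/(5.86−3.30) ≈ 7.5539·Δt.
So d_K = 96.30, d_L = 75.58, d_M = 105.19 km.
Circle about each station: (x + 45.0)² + (y + 48.4)² = 96.30²; (x + 22.2)² + (y + 77.8)² = 75.58²; (x + 20.1)² + (y − 19.5)² = 105.19².
Subtracting the K equation from the L and M equations removes the quadratic terms:
45.6 x − 58.8 y = 5739.47
49.8 x + 135.8 y = -5374.55
Solving the 2×2 system: x ≈ 50.8, y ≈ -58.2 km.

50.8 km east, -58.2 km north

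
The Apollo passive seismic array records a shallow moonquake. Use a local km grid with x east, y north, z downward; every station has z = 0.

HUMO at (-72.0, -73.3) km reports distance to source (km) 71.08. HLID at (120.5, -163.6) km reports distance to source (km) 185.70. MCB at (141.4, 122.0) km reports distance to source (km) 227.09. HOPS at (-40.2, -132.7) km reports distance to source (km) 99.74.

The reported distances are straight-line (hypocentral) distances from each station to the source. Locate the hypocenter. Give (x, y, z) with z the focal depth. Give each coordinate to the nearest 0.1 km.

Each station gives a sphere (x−x_i)² + (y−y_i)² + z² = d_i² (stations at z=0).
Subtracting the HUMO sphere from HLID and MCB: z² cancels, leaving linear equations in x and y:
385.0 x − 180.6 y = 1296.20
426.8 x + 390.6 y = -22196.43
Solving: x ≈ -15.398, y ≈ -40.002 km (keep extra digits for the depth step; rounded: -15.4, -40.0).
Then from the HUMO sphere: z² = 71.08² − (x + 72.0)² − (y + 73.3)² with x = -15.398, y = -40.002, so z ≈ 27.200 ≈ 27.2 km.

(-15.4, -40.0, 27.2)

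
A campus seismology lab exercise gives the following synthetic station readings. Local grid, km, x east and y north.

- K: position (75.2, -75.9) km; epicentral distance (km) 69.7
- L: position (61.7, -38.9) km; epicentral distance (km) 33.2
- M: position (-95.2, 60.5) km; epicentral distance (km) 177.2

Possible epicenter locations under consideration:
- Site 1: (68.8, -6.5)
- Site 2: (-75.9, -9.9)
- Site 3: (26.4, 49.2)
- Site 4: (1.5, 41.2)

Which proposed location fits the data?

For each candidate, compare |candidate − station| to the reported distance:
Site 1: residuals K 0.0, L 0.0, M 0.0 → max 0.0 km
Site 2: residuals K 95.2, L 107.4, M 104.2 → max 107.4 km
Site 3: residuals K 64.6, L 61.7, M 55.1 → max 64.6 km
Site 4: residuals K 68.7, L 67.0, M 78.6 → max 78.6 km
Only Site 1 has all residuals ≈ 0.

Site 1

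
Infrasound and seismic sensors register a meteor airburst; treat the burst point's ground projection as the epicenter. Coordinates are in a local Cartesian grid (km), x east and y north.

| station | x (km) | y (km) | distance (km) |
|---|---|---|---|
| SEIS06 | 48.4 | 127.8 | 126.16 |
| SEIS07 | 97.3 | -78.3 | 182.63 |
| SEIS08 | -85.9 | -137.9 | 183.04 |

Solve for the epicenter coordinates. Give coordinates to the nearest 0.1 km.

Circle about each station: (x − 48.4)² + (y − 127.8)² = 126.16²; (x − 97.3)² + (y + 78.3)² = 182.63²; (x + 85.9)² + (y + 137.9)² = 183.04².
Subtracting pairs of circle equations eliminates x²+y² and gives linear equations (the radical axes):
97.8 x − 412.2 y = -20514.59
-268.6 x − 531.4 y = -9867.48
Solving the 2×2 system: x ≈ -42.0, y ≈ 39.8 km.

x ≈ -42.0 km, y ≈ 39.8 km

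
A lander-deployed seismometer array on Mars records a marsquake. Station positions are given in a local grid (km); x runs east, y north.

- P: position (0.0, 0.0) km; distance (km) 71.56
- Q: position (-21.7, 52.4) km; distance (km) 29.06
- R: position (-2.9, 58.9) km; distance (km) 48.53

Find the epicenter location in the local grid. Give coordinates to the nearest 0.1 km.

(-50.7, 50.5)

Circle about each station: x² + y² = 71.56²; (x + 21.7)² + (y − 52.4)² = 29.06²; (x + 2.9)² + (y − 58.9)² = 48.53².
Subtracting pairs of circle equations eliminates x²+y² and gives linear equations (the radical axes):
-43.4 x + 104.8 y = 7493.00
-5.8 x + 117.8 y = 6243.29
Solving the 2×2 system: x ≈ -50.7, y ≈ 50.5 km.
Check against P (with the unrounded x, y): √(x²+y²) = 71.56 ≈ 71.56 km. ✓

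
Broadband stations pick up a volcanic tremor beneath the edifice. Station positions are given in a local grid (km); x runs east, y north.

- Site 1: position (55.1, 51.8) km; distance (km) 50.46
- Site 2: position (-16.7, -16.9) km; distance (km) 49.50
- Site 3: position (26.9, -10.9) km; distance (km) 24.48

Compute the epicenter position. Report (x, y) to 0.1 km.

Circle about each station: (x − 55.1)² + (y − 51.8)² = 50.46²; (x + 16.7)² + (y + 16.9)² = 49.50²; (x − 26.9)² + (y + 10.9)² = 24.48².
Subtracting pairs of circle equations eliminates x²+y² and gives linear equations (the radical axes):
-143.6 x − 137.4 y = -5058.79
-56.4 x − 125.4 y = -2929.89
Solving the 2×2 system: x ≈ 22.6, y ≈ 13.2 km.

x ≈ 22.6 km, y ≈ 13.2 km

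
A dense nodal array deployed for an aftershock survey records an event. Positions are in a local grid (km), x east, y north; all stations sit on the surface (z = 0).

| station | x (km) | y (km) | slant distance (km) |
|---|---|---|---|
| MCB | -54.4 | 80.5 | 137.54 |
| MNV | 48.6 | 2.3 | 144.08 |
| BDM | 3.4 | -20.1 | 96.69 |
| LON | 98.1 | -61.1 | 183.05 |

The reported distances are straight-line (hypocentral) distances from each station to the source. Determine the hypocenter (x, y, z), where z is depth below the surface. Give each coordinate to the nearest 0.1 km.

(-80.4, -48.9, 38.7)

Each station gives a sphere (x−x_i)² + (y−y_i)² + z² = d_i² (stations at z=0).
Subtracting the MCB sphere from MNV and BDM: z² cancels, leaving linear equations in x and y:
206.0 x − 156.4 y = -8914.15
115.6 x − 201.2 y = 544.26
Solving: x ≈ -80.396, y ≈ -48.897 km (keep extra digits for the depth step; rounded: -80.4, -48.9).
Then from the MCB sphere: z² = 137.54² − (x + 54.4)² − (y − 80.5)² with x = -80.396, y = -48.897, so z ≈ 38.702 ≈ 38.7 km.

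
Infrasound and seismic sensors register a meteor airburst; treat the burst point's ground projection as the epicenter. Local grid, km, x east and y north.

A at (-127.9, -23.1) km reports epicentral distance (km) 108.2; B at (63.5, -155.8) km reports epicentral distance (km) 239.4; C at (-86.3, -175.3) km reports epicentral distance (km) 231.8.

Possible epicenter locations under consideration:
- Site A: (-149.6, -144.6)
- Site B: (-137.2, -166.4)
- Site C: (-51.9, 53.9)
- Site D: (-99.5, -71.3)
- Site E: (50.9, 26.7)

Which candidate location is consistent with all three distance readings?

For each candidate, compare |candidate − station| to the reported distance:
Site A: residuals A 15.2, B 26.0, C 161.4 → max 161.4 km
Site B: residuals A 35.4, B 38.4, C 180.1 → max 180.1 km
Site C: residuals A 0.0, B 0.0, C 0.0 → max 0.0 km
Site D: residuals A 52.3, B 55.8, C 127.0 → max 127.0 km
Site E: residuals A 77.4, B 56.5, C 12.4 → max 77.4 km
Only Site C has all residuals ≈ 0.

Site C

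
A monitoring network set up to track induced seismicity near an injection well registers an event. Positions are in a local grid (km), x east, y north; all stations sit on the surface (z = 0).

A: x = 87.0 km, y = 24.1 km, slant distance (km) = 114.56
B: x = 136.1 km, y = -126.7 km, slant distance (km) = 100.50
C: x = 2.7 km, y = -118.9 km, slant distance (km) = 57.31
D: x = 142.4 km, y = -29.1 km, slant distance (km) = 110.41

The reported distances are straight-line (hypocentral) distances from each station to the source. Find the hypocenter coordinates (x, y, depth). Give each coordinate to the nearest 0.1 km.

(46.2, -82.6, 8.6)

Each station gives a sphere (x−x_i)² + (y−y_i)² + z² = d_i² (stations at z=0).
Subtracting the A sphere from B and C: z² cancels, leaving linear equations in x and y:
98.2 x − 301.6 y = 29450.03
-168.6 x − 286.0 y = 15834.25
Solving: x ≈ 46.204, y ≈ -82.602 km (keep extra digits for the depth step; rounded: 46.2, -82.6).
Then from the A sphere: z² = 114.56² − (x − 87.0)² − (y − 24.1)² with x = 46.204, y = -82.602, so z ≈ 8.623 ≈ 8.6 km.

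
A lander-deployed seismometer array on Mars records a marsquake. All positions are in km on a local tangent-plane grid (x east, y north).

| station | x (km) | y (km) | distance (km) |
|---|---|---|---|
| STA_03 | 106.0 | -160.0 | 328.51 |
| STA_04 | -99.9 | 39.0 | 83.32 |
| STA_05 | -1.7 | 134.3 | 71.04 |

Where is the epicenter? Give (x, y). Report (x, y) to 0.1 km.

x ≈ -70.6 km, y ≈ 117.0 km

Circle about each station: (x − 106.0)² + (y + 160.0)² = 328.51²; (x + 99.9)² + (y − 39.0)² = 83.32²; (x + 1.7)² + (y − 134.3)² = 71.04².
Subtracting the STA_03 equation from the STA_04 and STA_05 equations removes the quadratic terms:
-411.8 x + 398.0 y = 75641.61
-215.4 x + 588.6 y = 84075.52
Solving the 2×2 system: x ≈ -70.6, y ≈ 117.0 km.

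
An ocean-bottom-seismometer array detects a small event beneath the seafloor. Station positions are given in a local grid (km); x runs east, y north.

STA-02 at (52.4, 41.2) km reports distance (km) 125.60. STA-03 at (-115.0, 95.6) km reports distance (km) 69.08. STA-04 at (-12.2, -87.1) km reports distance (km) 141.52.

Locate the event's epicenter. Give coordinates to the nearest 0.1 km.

Circle about each station: (x − 52.4)² + (y − 41.2)² = 125.60²; (x + 115.0)² + (y − 95.6)² = 69.08²; (x + 12.2)² + (y + 87.1)² = 141.52².
Subtracting pairs of circle equations eliminates x²+y² and gives linear equations (the radical axes):
-334.8 x + 108.8 y = 28924.47
-129.2 x − 256.6 y = -960.50
Solving the 2×2 system: x ≈ -73.2, y ≈ 40.6 km.

(-73.2, 40.6)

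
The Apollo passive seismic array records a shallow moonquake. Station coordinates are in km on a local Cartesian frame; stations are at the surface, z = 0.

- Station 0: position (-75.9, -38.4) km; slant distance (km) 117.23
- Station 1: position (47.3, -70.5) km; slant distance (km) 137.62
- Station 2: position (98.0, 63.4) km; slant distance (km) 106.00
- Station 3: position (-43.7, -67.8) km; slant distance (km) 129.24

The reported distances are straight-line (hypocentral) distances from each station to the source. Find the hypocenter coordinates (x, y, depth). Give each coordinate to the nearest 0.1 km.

x ≈ -6.8 km, y ≈ 55.3 km, depth ≈ 13.7 km

Each station gives a sphere (x−x_i)² + (y−y_i)² + z² = d_i² (stations at z=0).
Subtracting the Station 0 sphere from Station 1 and Station 2: z² cancels, leaving linear equations in x and y:
246.4 x − 64.2 y = -5224.22
347.8 x + 203.6 y = 8895.06
Solving: x ≈ -6.795, y ≈ 55.296 km (keep extra digits for the depth step; rounded: -6.8, 55.3).
Then from the Station 0 sphere: z² = 117.23² − (x + 75.9)² − (y + 38.4)² with x = -6.795, y = 55.296, so z ≈ 13.727 ≈ 13.7 km.
Check against Station 3 (with the unrounded solution): distance 129.24 ≈ 129.24 km. ✓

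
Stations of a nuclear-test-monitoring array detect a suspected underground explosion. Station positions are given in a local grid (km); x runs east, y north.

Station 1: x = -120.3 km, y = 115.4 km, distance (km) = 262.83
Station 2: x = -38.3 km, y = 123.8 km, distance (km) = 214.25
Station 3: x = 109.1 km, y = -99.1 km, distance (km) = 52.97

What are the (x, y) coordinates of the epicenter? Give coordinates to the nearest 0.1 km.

Circle about each station: (x + 120.3)² + (y − 115.4)² = 262.83²; (x + 38.3)² + (y − 123.8)² = 214.25²; (x − 109.1)² + (y + 99.1)² = 52.97².
Subtracting pairs of circle equations eliminates x²+y² and gives linear equations (the radical axes):
164.0 x + 16.8 y = 12180.63
458.8 x − 429.0 y = 60208.16
Solving the 2×2 system: x ≈ 79.9, y ≈ -54.9 km.

(79.9, -54.9)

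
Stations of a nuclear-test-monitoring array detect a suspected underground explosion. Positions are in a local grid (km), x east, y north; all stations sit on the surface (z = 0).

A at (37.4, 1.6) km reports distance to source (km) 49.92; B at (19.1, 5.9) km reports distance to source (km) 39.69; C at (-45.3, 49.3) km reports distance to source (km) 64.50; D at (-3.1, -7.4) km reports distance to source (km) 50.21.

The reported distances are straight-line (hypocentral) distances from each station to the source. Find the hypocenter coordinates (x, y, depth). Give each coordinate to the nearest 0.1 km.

x ≈ 9.8 km, y ≈ 31.8 km, depth ≈ 28.6 km

Each station gives a sphere (x−x_i)² + (y−y_i)² + z² = d_i² (stations at z=0).
Subtracting the A sphere from B and C: z² cancels, leaving linear equations in x and y:
-36.6 x + 8.6 y = -84.99
-165.4 x + 95.4 y = 1413.02
Solving: x ≈ 9.791, y ≈ 31.787 km (keep extra digits for the depth step; rounded: 9.8, 31.8).
Then from the A sphere: z² = 49.92² − (x − 37.4)² − (y − 1.6)² with x = 9.791, y = 31.787, so z ≈ 28.609 ≈ 28.6 km.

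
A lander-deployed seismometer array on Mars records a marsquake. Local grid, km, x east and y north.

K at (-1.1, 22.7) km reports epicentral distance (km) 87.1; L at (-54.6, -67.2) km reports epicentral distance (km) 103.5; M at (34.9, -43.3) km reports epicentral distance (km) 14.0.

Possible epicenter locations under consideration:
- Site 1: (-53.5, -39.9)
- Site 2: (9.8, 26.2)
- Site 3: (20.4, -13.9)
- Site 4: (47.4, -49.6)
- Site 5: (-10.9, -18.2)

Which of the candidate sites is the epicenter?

For each candidate, compare |candidate − station| to the reported distance:
Site 1: residuals K 5.5, L 76.2, M 74.5 → max 76.2 km
Site 2: residuals K 75.7, L 10.0, M 59.9 → max 75.7 km
Site 3: residuals K 44.7, L 11.5, M 18.8 → max 44.7 km
Site 4: residuals K 0.0, L 0.0, M 0.0 → max 0.0 km
Site 5: residuals K 45.0, L 37.8, M 38.2 → max 45.0 km
Only Site 4 has all residuals ≈ 0.

Site 4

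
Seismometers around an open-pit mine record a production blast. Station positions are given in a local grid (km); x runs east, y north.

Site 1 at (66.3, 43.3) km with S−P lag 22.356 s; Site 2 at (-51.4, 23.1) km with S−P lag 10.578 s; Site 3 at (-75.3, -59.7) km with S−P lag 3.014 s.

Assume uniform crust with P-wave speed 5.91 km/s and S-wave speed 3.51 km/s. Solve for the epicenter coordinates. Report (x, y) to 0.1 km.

(-100.7, -53.9)

Distance from S−P lag: d = Δt · v_P v_S / (v_P − v_S) = Δt · (5.91·3.51)/(5.91−3.51) ≈ 8.6434·Δt.
So d_Site 1 = 193.23, d_Site 2 = 91.43, d_Site 3 = 26.05 km.
Circle about each station: (x − 66.3)² + (y − 43.3)² = 193.23²; (x + 51.4)² + (y − 23.1)² = 91.43²; (x + 75.3)² + (y + 59.7)² = 26.05².
Subtracting the Site 1 equation from the Site 2 and Site 3 equations removes the quadratic terms:
-235.4 x − 40.4 y = 25883.38
-283.2 x − 206.0 y = 39622.83
Solving the 2×2 system: x ≈ -100.7, y ≈ -53.9 km.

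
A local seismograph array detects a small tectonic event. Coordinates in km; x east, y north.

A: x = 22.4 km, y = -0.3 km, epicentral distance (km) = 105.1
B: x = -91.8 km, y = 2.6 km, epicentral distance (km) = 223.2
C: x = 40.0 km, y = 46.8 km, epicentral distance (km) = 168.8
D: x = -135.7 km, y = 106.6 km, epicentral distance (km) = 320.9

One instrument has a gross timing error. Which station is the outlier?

A

Solve using three stations at a time. Using B, C, D (subtract circle equations pairwise → linear system) gives (x, y) ≈ (100.4, -110.6).
Distances from that point to each station vs reported:
  A: calculated 135.1 vs reported 105.1 → residual 30.0 km
  B: calculated 223.0 vs reported 223.2 → residual 0.2 km
  C: calculated 168.6 vs reported 168.8 → residual 0.2 km
  D: calculated 320.8 vs reported 320.9 → residual 0.1 km
B, C, D are mutually consistent (residuals ≈ 0); A is off by 30.0 km.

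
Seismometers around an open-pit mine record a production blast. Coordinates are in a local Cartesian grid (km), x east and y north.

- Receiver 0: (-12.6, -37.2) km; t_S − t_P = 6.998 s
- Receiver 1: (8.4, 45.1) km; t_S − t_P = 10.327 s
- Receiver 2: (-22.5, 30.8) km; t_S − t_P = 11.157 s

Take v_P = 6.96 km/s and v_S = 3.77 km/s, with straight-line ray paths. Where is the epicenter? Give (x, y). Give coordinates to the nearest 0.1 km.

x ≈ 44.7 km, y ≈ -31.7 km

Distance from S−P lag: d = Δt · v_P v_S / (v_P − v_S) = Δt · (6.96·3.77)/(6.96−3.77) ≈ 8.2255·Δt.
So d_Receiver 0 = 57.56, d_Receiver 1 = 84.94, d_Receiver 2 = 91.77 km.
Circle about each station: (x + 12.6)² + (y + 37.2)² = 57.56²; (x − 8.4)² + (y − 45.1)² = 84.94²; (x + 22.5)² + (y − 30.8)² = 91.77².
Subtracting pairs of circle equations eliminates x²+y² and gives linear equations (the radical axes):
42.0 x + 164.6 y = -3339.68
-19.8 x + 136.0 y = -5196.29
Solving the 2×2 system: x ≈ 44.7, y ≈ -31.7 km.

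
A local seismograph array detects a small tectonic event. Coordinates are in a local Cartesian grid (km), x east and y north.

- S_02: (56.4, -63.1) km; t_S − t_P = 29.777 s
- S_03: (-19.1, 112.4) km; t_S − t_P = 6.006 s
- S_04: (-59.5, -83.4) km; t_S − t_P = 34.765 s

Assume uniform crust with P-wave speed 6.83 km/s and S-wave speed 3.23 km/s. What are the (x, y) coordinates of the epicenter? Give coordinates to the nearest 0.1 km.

x ≈ 17.6 km, y ≈ 115.2 km

Distance from S−P lag: d = Δt · v_P v_S / (v_P − v_S) = Δt · (6.83·3.23)/(6.83−3.23) ≈ 6.1280·Δt.
So d_S_02 = 182.47, d_S_03 = 36.80, d_S_04 = 213.04 km.
Circle about each station: (x − 56.4)² + (y + 63.1)² = 182.47²; (x + 19.1)² + (y − 112.4)² = 36.80²; (x + 59.5)² + (y + 83.4)² = 213.04².
Subtracting pairs of circle equations eliminates x²+y² and gives linear equations (the radical axes):
-151.0 x + 351.0 y = 37777.06
-231.8 x − 40.6 y = -8757.50
Solving the 2×2 system: x ≈ 17.6, y ≈ 115.2 km.
Check against S_02 (with the unrounded x, y): √((x − 56.4)²+(y + 63.1)²) = 182.47 ≈ 182.47 km. ✓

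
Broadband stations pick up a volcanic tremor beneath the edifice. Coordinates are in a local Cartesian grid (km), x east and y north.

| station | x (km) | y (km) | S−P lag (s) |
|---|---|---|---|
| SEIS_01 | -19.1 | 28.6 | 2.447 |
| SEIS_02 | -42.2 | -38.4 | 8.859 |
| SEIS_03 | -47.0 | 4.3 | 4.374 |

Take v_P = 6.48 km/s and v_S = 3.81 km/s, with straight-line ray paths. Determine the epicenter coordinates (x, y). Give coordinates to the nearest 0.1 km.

-36.3 km east, 43.3 km north

Distance from S−P lag: d = Δt · v_P v_S / (v_P − v_S) = Δt · (6.48·3.81)/(6.48−3.81) ≈ 9.2467·Δt.
So d_SEIS_01 = 22.63, d_SEIS_02 = 81.92, d_SEIS_03 = 40.45 km.
Circle about each station: (x + 19.1)² + (y − 28.6)² = 22.63²; (x + 42.2)² + (y + 38.4)² = 81.92²; (x + 47.0)² + (y − 4.3)² = 40.45².
Subtracting the SEIS_01 equation from the SEIS_02 and SEIS_03 equations removes the quadratic terms:
-46.2 x − 134.0 y = -4126.14
-55.8 x − 48.6 y = -79.37
Solving the 2×2 system: x ≈ -36.3, y ≈ 43.3 km.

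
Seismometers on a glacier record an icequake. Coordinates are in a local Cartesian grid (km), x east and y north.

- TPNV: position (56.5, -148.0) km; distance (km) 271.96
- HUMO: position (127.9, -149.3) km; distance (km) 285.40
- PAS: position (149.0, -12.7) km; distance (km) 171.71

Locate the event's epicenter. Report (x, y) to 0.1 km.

44.7 km east, 123.7 km north

Circle about each station: (x − 56.5)² + (y + 148.0)² = 271.96²; (x − 127.9)² + (y + 149.3)² = 285.40²; (x − 149.0)² + (y + 12.7)² = 171.71².
Subtracting the TPNV equation from the HUMO and PAS equations removes the quadratic terms:
142.8 x − 2.6 y = 6061.73
185.0 x + 270.6 y = 41743.96
Solving the 2×2 system: x ≈ 44.7, y ≈ 123.7 km.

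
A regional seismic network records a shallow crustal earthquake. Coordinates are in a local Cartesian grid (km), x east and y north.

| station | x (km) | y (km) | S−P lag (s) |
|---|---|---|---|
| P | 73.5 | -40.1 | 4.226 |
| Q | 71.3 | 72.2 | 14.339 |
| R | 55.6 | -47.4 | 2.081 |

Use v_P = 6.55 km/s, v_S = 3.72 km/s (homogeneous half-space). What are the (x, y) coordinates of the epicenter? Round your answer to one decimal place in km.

Distance from S−P lag: d = Δt · v_P v_S / (v_P − v_S) = Δt · (6.55·3.72)/(6.55−3.72) ≈ 8.6099·Δt.
So d_P = 36.39, d_Q = 123.46, d_R = 17.92 km.
Circle about each station: (x − 73.5)² + (y + 40.1)² = 36.39²; (x − 71.3)² + (y − 72.2)² = 123.46²; (x − 55.6)² + (y + 47.4)² = 17.92².
Subtracting the P equation from the Q and R equations removes the quadratic terms:
-4.4 x + 224.6 y = -10631.87
-35.8 x − 14.6 y = -669.03
Solving the 2×2 system: x ≈ 37.7, y ≈ -46.6 km.

(37.7, -46.6)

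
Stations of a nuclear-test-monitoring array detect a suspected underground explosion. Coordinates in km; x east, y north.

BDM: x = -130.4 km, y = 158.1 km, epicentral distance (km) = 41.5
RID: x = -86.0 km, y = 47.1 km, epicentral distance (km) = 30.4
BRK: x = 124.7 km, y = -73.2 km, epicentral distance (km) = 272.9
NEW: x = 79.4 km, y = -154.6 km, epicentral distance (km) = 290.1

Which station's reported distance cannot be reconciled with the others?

Solve using three stations at a time. Using RID, BRK, NEW (subtract circle equations pairwise → linear system) gives (x, y) ≈ (-111.1, 64.2).
Distances from that point to each station vs reported:
  BDM: calculated 95.9 vs reported 41.5 → residual 54.4 km
  RID: calculated 30.4 vs reported 30.4 → residual 0.0 km
  BRK: calculated 272.9 vs reported 272.9 → residual 0.0 km
  NEW: calculated 290.1 vs reported 290.1 → residual 0.0 km
RID, BRK, NEW are mutually consistent (residuals ≈ 0); BDM is off by 54.4 km.

BDM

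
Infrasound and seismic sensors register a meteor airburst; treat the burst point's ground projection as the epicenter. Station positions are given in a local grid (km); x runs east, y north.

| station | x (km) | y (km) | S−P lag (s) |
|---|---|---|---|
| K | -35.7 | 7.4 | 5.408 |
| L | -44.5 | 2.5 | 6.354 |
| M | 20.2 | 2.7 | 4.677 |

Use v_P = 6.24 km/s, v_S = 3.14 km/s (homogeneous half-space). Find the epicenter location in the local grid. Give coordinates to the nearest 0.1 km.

Distance from S−P lag: d = Δt · v_P v_S / (v_P − v_S) = Δt · (6.24·3.14)/(6.24−3.14) ≈ 6.3205·Δt.
So d_K = 34.18, d_L = 40.16, d_M = 29.56 km.
Circle about each station: (x + 35.7)² + (y − 7.4)² = 34.18²; (x + 44.5)² + (y − 2.5)² = 40.16²; (x − 20.2)² + (y − 2.7)² = 29.56².
Subtracting pairs of circle equations eliminates x²+y² and gives linear equations (the radical axes):
-17.6 x − 9.8 y = 212.70
111.8 x − 9.4 y = -619.44
Solving the 2×2 system: x ≈ -6.4, y ≈ -10.2 km.

x ≈ -6.4 km, y ≈ -10.2 km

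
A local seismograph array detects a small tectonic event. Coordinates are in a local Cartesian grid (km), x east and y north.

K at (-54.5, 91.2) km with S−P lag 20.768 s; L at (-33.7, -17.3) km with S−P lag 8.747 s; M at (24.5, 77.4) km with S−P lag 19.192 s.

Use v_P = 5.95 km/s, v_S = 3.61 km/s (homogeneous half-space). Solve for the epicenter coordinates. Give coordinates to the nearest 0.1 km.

-12.7 km east, -94.8 km north

Distance from S−P lag: d = Δt · v_P v_S / (v_P − v_S) = Δt · (5.95·3.61)/(5.95−3.61) ≈ 9.1793·Δt.
So d_K = 190.64, d_L = 80.29, d_M = 176.17 km.
Circle about each station: (x + 54.5)² + (y − 91.2)² = 190.64²; (x + 33.7)² + (y + 17.3)² = 80.29²; (x − 24.5)² + (y − 77.4)² = 176.17².
Subtracting the K equation from the L and M equations removes the quadratic terms:
41.6 x − 217.0 y = 20044.42
158.0 x − 27.6 y = 611.06
Solving the 2×2 system: x ≈ -12.7, y ≈ -94.8 km.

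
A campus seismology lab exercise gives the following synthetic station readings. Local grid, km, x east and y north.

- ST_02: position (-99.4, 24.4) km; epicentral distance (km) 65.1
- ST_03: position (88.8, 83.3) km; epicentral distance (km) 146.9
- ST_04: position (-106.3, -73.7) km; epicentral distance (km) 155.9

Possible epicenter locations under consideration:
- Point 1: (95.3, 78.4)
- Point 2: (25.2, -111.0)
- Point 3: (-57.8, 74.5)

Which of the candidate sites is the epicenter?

For each candidate, compare |candidate − station| to the reported distance:
Point 1: residuals ST_02 136.9, ST_03 138.8, ST_04 96.6 → max 138.8 km
Point 2: residuals ST_02 118.9, ST_03 57.5, ST_04 19.2 → max 118.9 km
Point 3: residuals ST_02 0.0, ST_03 0.0, ST_04 0.0 → max 0.0 km
Only Point 3 has all residuals ≈ 0.

Point 3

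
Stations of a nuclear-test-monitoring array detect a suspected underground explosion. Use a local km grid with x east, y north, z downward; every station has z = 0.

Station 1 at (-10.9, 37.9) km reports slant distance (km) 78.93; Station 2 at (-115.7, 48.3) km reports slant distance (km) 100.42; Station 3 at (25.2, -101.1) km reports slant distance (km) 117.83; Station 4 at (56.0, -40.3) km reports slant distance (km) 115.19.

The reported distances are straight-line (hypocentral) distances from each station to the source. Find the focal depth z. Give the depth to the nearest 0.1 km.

Each station gives a sphere (x−x_i)² + (y−y_i)² + z² = d_i² (stations at z=0).
Subtracting the Station 1 sphere from Station 2 and Station 3: z² cancels, leaving linear equations in x and y:
-209.6 x + 20.8 y = 10309.93
72.2 x − 278.0 y = 1647.07
Solving: x ≈ -51.093, y ≈ -19.194 km (keep extra digits for the depth step; rounded: -51.1, -19.2).
Then from the Station 1 sphere: z² = 78.93² − (x + 10.9)² − (y − 37.9)² with x = -51.093, y = -19.194, so z ≈ 36.807 ≈ 36.8 km.

36.8 km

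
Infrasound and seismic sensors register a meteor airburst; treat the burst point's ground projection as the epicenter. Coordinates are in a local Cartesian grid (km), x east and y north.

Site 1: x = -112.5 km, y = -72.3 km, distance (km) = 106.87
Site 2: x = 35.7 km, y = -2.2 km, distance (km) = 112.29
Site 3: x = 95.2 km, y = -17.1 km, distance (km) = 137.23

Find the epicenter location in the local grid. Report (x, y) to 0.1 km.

Circle about each station: (x + 112.5)² + (y + 72.3)² = 106.87²; (x − 35.7)² + (y + 2.2)² = 112.29²; (x − 95.2)² + (y + 17.1)² = 137.23².
Subtracting the Site 1 equation from the Site 2 and Site 3 equations removes the quadratic terms:
296.4 x + 140.2 y = -17792.06
415.4 x + 110.4 y = -15938.97
Solving the 2×2 system: x ≈ -10.6, y ≈ -104.5 km.
Check against Site 1 (with the unrounded x, y): √((x + 112.5)²+(y + 72.3)²) = 106.87 ≈ 106.87 km. ✓

-10.6 km east, -104.5 km north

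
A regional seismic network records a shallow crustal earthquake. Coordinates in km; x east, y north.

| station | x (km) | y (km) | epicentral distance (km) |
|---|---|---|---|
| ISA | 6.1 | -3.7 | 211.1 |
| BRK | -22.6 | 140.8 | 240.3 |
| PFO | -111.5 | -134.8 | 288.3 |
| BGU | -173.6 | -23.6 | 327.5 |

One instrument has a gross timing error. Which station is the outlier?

Solve using three stations at a time. Using BRK, PFO, BGU (subtract circle equations pairwise → linear system) gives (x, y) ≈ (153.8, -22.2).
Distances from that point to each station vs reported:
  ISA: calculated 148.9 vs reported 211.1 → residual 62.2 km
  BRK: calculated 240.2 vs reported 240.3 → residual 0.1 km
  PFO: calculated 288.2 vs reported 288.3 → residual 0.1 km
  BGU: calculated 327.4 vs reported 327.5 → residual 0.1 km
BRK, PFO, BGU are mutually consistent (residuals ≈ 0); ISA is off by 62.2 km.

ISA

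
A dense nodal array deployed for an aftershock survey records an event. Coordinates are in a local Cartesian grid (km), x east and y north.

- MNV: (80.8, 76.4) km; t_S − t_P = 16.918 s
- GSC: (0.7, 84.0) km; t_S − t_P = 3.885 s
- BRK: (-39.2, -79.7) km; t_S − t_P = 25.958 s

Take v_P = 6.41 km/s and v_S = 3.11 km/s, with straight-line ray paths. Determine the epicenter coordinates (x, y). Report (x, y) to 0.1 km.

Distance from S−P lag: d = Δt · v_P v_S / (v_P − v_S) = Δt · (6.41·3.11)/(6.41−3.11) ≈ 6.0409·Δt.
So d_MNV = 102.20, d_GSC = 23.47, d_BRK = 156.81 km.
Circle about each station: (x − 80.8)² + (y − 76.4)² = 102.20²; (x − 0.7)² + (y − 84.0)² = 23.47²; (x + 39.2)² + (y + 79.7)² = 156.81².
Subtracting the MNV equation from the GSC and BRK equations removes the quadratic terms:
-160.2 x + 15.2 y = 4584.89
-240.0 x − 312.2 y = -18621.41
Solving the 2×2 system: x ≈ -21.4, y ≈ 76.1 km.
Check against MNV (with the unrounded x, y): √((x − 80.8)²+(y − 76.4)²) = 102.20 ≈ 102.20 km. ✓

(-21.4, 76.1)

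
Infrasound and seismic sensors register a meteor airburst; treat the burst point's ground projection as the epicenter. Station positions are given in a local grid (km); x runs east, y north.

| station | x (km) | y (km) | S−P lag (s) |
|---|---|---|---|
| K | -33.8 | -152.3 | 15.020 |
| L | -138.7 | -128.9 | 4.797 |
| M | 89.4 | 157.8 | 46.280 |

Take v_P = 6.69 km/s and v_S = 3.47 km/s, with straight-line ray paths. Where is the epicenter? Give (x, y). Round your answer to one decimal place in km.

(-126.6, -96.5)

Distance from S−P lag: d = Δt · v_P v_S / (v_P − v_S) = Δt · (6.69·3.47)/(6.69−3.47) ≈ 7.2094·Δt.
So d_K = 108.29, d_L = 34.58, d_M = 333.65 km.
Circle about each station: (x + 33.8)² + (y + 152.3)² = 108.29²; (x + 138.7)² + (y + 128.9)² = 34.58²; (x − 89.4)² + (y − 157.8)² = 333.65².
Subtracting the K equation from the L and M equations removes the quadratic terms:
-209.8 x + 46.8 y = 22046.12
246.4 x + 620.2 y = -91040.13
Solving the 2×2 system: x ≈ -126.6, y ≈ -96.5 km.
Check against K (with the unrounded x, y): √((x + 33.8)²+(y + 152.3)²) = 108.29 ≈ 108.29 km. ✓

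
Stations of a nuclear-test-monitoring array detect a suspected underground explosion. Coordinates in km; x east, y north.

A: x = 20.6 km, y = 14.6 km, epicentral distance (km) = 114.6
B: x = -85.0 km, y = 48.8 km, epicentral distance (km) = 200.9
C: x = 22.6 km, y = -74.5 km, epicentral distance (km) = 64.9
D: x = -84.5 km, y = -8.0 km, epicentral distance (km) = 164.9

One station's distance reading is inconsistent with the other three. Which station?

C

Solve using three stations at a time. Using A, B, D (subtract circle equations pairwise → linear system) gives (x, y) ≈ (55.9, -94.3).
Distances from that point to each station vs reported:
  A: calculated 114.5 vs reported 114.6 → residual 0.1 km
  B: calculated 200.8 vs reported 200.9 → residual 0.1 km
  C: calculated 38.7 vs reported 64.9 → residual 26.2 km
  D: calculated 164.8 vs reported 164.9 → residual 0.1 km
A, B, D are mutually consistent (residuals ≈ 0); C is off by 26.2 km.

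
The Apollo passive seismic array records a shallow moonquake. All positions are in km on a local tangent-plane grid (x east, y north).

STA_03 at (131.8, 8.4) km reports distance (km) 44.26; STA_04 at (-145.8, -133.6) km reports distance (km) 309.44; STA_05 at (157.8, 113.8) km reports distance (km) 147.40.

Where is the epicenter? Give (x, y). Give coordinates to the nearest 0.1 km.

Circle about each station: (x − 131.8)² + (y − 8.4)² = 44.26²; (x + 145.8)² + (y + 133.6)² = 309.44²; (x − 157.8)² + (y − 113.8)² = 147.40².
Subtracting the STA_03 equation from the STA_04 and STA_05 equations removes the quadratic terms:
-555.2 x − 284.0 y = -72129.37
52.0 x + 210.8 y = 641.67
Solving the 2×2 system: x ≈ 146.9, y ≈ -33.2 km.

146.9 km east, -33.2 km north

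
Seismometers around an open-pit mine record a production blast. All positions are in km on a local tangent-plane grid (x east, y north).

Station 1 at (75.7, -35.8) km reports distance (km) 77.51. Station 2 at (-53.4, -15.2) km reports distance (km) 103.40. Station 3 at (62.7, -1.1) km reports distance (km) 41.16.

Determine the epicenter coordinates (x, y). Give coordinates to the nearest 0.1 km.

Circle about each station: (x − 75.7)² + (y + 35.8)² = 77.51²; (x + 53.4)² + (y + 15.2)² = 103.40²; (x − 62.7)² + (y + 1.1)² = 41.16².
Subtracting the Station 1 equation from the Station 2 and Station 3 equations removes the quadratic terms:
-258.2 x + 41.2 y = -8613.29
-26.0 x + 69.4 y = 1234.02
Solving the 2×2 system: x ≈ 38.5, y ≈ 32.2 km.
Check against Station 1 (with the unrounded x, y): √((x − 75.7)²+(y + 35.8)²) = 77.51 ≈ 77.51 km. ✓

(38.5, 32.2)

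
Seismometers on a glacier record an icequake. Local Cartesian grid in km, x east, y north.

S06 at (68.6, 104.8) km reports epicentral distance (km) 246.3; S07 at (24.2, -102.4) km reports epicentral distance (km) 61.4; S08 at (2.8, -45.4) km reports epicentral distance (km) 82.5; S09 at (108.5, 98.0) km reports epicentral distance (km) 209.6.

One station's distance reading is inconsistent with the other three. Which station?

S09

Solve using three stations at a time. Using S06, S07, S08 (subtract circle equations pairwise → linear system) gives (x, y) ≈ (-34.8, -118.7).
Distances from that point to each station vs reported:
  S06: calculated 246.3 vs reported 246.3 → residual 0.0 km
  S07: calculated 61.2 vs reported 61.4 → residual 0.2 km
  S08: calculated 82.4 vs reported 82.5 → residual 0.1 km
  S09: calculated 259.8 vs reported 209.6 → residual 50.2 km
S06, S07, S08 are mutually consistent (residuals ≈ 0); S09 is off by 50.2 km.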